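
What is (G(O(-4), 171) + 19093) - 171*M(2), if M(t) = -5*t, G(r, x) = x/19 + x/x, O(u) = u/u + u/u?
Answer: 20813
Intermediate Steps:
O(u) = 2 (O(u) = 1 + 1 = 2)
G(r, x) = 1 + x/19 (G(r, x) = x*(1/19) + 1 = x/19 + 1 = 1 + x/19)
(G(O(-4), 171) + 19093) - 171*M(2) = ((1 + (1/19)*171) + 19093) - (-855)*2 = ((1 + 9) + 19093) - 171*(-10) = (10 + 19093) + 1710 = 19103 + 1710 = 20813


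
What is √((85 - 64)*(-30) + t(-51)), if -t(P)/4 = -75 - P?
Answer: I*√534 ≈ 23.108*I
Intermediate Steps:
t(P) = 300 + 4*P (t(P) = -4*(-75 - P) = 300 + 4*P)
√((85 - 64)*(-30) + t(-51)) = √((85 - 64)*(-30) + (300 + 4*(-51))) = √(21*(-30) + (300 - 204)) = √(-630 + 96) = √(-534) = I*√534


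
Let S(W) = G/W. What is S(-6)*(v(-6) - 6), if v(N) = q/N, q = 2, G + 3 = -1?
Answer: -38/9 ≈ -4.2222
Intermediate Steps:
G = -4 (G = -3 - 1 = -4)
S(W) = -4/W
v(N) = 2/N
S(-6)*(v(-6) - 6) = (-4/(-6))*(2/(-6) - 6) = (-4*(-⅙))*(2*(-⅙) - 6) = 2*(-⅓ - 6)/3 = (⅔)*(-19/3) = -38/9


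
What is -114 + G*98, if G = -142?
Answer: -14030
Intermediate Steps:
-114 + G*98 = -114 - 142*98 = -114 - 13916 = -14030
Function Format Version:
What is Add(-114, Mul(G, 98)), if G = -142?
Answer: -14030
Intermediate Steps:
Add(-114, Mul(G, 98)) = Add(-114, Mul(-142, 98)) = Add(-114, -13916) = -14030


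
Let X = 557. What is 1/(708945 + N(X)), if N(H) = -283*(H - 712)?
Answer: 1/752810 ≈ 1.3284e-6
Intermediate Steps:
N(H) = 201496 - 283*H (N(H) = -283*(-712 + H) = 201496 - 283*H)
1/(708945 + N(X)) = 1/(708945 + (201496 - 283*557)) = 1/(708945 + (201496 - 157631)) = 1/(708945 + 43865) = 1/752810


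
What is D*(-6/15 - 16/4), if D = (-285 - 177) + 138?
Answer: 7128/5 ≈ 1425.6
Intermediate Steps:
D = -324 (D = -462 + 138 = -324)
D*(-6/15 - 16/4) = -324*(-6/15 - 16/4) = -324*(-6*1/15 - 16*1/4) = -324*(-2/5 - 4) = -324*(-22/5) = 7128/5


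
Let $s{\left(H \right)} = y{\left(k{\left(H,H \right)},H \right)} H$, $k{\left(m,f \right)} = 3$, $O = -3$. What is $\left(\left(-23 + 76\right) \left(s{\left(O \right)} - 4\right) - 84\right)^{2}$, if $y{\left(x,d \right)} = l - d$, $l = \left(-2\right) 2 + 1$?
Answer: $87616$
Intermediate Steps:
$l = -3$ ($l = -4 + 1 = -3$)
$y{\left(x,d \right)} = -3 - d$
$s{\left(H \right)} = H \left(-3 - H\right)$ ($s{\left(H \right)} = \left(-3 - H\right) H = H \left(-3 - H\right)$)
$\left(\left(-23 + 76\right) \left(s{\left(O \right)} - 4\right) - 84\right)^{2} = \left(\left(-23 + 76\right) \left(\left(-1\right) \left(-3\right) \left(3 - 3\right) - 4\right) - 84\right)^{2} = \left(53 \left(\left(-1\right) \left(-3\right) 0 - 4\right) - 84\right)^{2} = \left(53 \left(0 - 4\right) - 84\right)^{2} = \left(53 \left(-4\right) - 84\right)^{2} = \left(-212 - 84\right)^{2} = \left(-296\right)^{2} = 87616$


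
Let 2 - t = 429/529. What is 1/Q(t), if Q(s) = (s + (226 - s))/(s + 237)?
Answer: 63001/59777 ≈ 1.0539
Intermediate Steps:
t = 629/529 (t = 2 - 429/529 = 629/529 ≈ 1.1890)
Q(s) = 226/(237 + s)
1/Q(t) = 1/(226/(237 + 629/529)) = 1/(226/(126002/529)) = 1/(226*(529/126002)) = 1/(59777/63001) = 63001/59777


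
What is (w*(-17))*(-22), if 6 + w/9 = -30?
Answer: -121176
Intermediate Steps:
w = -324 (w = -54 + 9*(-30) = -54 - 270 = -324)
(w*(-17))*(-22) = -324*(-17)*(-22) = 5508*(-22) = -121176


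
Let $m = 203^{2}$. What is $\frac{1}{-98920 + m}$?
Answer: $- \frac{1}{57711} \approx -1.7328 \cdot 10^{-5}$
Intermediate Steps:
$m = 41209$
$\frac{1}{-98920 + m} = \frac{1}{-98920 + 41209} = \frac{1}{-57711} = - \frac{1}{57711}$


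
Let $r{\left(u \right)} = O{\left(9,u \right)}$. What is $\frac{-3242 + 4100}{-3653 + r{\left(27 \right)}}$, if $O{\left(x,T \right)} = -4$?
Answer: $- \frac{286}{1219} \approx -0.23462$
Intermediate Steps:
$r{\left(u \right)} = -4$
$\frac{-3242 + 4100}{-3653 + r{\left(27 \right)}} = \frac{-3242 + 4100}{-3653 - 4} = \frac{858}{-3657} = 858 \left(- \frac{1}{3657}\right) = - \frac{286}{1219}$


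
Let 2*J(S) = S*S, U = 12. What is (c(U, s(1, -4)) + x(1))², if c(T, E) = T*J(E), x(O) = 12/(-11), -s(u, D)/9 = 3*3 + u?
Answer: 285784329744/121 ≈ 2.3619e+9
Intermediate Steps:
s(u, D) = -81 - 9*u (s(u, D) = -9*(3*3 + u) = -9*(9 + u) = -81 - 9*u)
x(O) = -12/11 (x(O) = 12*(-1/11) = -12/11)
J(S) = S²/2 (J(S) = (S*S)/2 = S²/2)
c(T, E) = T*E²/2 (c(T, E) = T*(E²/2) = T*E²/2)
(c(U, s(1, -4)) + x(1))² = ((½)*12*(-81 - 9*1)² - 12/11)² = ((½)*12*(-81 - 9)² - 12/11)² = ((½)*12*(-90)² - 12/11)² = ((½)*12*8100 - 12/11)² = (48600 - 12/11)² = (534588/11)² = 285784329744/121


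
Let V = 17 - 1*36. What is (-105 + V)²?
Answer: 15376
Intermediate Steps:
V = -19 (V = 17 - 36 = -19)
(-105 + V)² = (-105 - 19)² = (-124)² = 15376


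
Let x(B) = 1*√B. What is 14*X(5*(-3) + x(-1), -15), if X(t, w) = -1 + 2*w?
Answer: -434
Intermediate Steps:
x(B) = √B
14*X(5*(-3) + x(-1), -15) = 14*(-1 + 2*(-15)) = 14*(-1 - 30) = 14*(-31) = -434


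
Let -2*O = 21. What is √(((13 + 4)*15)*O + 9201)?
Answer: √26094/2 ≈ 80.768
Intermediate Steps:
O = -21/2 (O = -½*21 = -21/2 ≈ -10.500)
√(((13 + 4)*15)*O + 9201) = √(((13 + 4)*15)*(-21/2) + 9201) = √((17*15)*(-21/2) + 9201) = √(255*(-21/2) + 9201) = √(-5355/2 + 9201) = √(13047/2) = √26094/2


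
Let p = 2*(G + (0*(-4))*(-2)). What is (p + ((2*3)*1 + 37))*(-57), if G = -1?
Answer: -2337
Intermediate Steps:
p = -2 (p = 2*(-1 + (0*(-4))*(-2)) = 2*(-1 + 0*(-2)) = 2*(-1 + 0) = 2*(-1) = -2)
(p + ((2*3)*1 + 37))*(-57) = (-2 + ((2*3)*1 + 37))*(-57) = (-2 + (6*1 + 37))*(-57) = (-2 + (6 + 37))*(-57) = (-2 + 43)*(-57) = 41*(-57) = -2337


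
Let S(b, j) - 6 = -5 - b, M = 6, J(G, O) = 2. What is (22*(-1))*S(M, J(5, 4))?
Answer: 110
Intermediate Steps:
S(b, j) = 1 - b (S(b, j) = 6 + (-5 - b) = 1 - b)
(22*(-1))*S(M, J(5, 4)) = (22*(-1))*(1 - 1*6) = -22*(1 - 6) = -22*(-5) = 110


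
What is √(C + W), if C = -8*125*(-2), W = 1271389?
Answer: √1273389 ≈ 1128.4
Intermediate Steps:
C = 2000 (C = -1000*(-2) = 2000)
√(C + W) = √(2000 + 1271389) = √1273389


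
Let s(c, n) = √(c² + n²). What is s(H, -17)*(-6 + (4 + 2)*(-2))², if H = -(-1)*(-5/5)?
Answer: 324*√290 ≈ 5517.5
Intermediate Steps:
H = -1 (H = -(-1)*(-5*⅕) = -(-1)*(-1) = -1*1 = -1)
s(H, -17)*(-6 + (4 + 2)*(-2))² = √((-1)² + (-17)²)*(-6 + (4 + 2)*(-2))² = √(1 + 289)*(-6 + 6*(-2))² = √290*(-6 - 12)² = √290*(-18)² = √290*324 = 324*√290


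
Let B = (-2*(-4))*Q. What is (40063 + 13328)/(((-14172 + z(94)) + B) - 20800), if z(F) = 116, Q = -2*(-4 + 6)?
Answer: -53391/34888 ≈ -1.5304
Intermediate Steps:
Q = -4 (Q = -2*2 = -4)
B = -32 (B = -2*(-4)*(-4) = 8*(-4) = -32)
(40063 + 13328)/(((-14172 + z(94)) + B) - 20800) = (40063 + 13328)/(((-14172 + 116) - 32) - 20800) = 53391/((-14056 - 32) - 20800) = 53391/(-14088 - 20800) = 53391/(-34888) = 53391*(-1/34888) = -53391/34888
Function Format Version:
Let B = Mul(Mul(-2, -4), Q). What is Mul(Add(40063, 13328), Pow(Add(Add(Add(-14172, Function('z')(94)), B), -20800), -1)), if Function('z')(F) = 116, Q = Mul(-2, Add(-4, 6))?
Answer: Rational(-53391, 34888) ≈ -1.5304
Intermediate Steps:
Q = -4 (Q = Mul(-2, 2) = -4)
B = -32 (B = Mul(Mul(-2, -4), -4) = Mul(8, -4) = -32)
Mul(Add(40063, 13328), Pow(Add(Add(Add(-14172, Function('z')(94)), B), -20800), -1)) = Mul(Add(40063, 13328), Pow(Add(Add(Add(-14172, 116), -32), -20800), -1)) = Mul(53391, Pow(Add(Add(-14056, -32), -20800), -1)) = Mul(53391, Pow(Add(-14088, -20800), -1)) = Mul(53391, Pow(-34888, -1)) = Mul(53391, Rational(-1, 34888)) = Rational(-53391, 34888)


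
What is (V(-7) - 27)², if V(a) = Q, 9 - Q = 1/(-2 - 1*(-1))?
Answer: 289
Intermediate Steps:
Q = 10 (Q = 9 - 1/(-2 - 1*(-1)) = 9 - 1/(-2 + 1) = 9 - 1/(-1) = 9 - 1*(-1) = 9 + 1 = 10)
V(a) = 10
(V(-7) - 27)² = (10 - 27)² = (-17)² = 289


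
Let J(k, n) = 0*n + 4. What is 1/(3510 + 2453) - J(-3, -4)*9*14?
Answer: -3005351/5963 ≈ -504.00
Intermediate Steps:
J(k, n) = 4 (J(k, n) = 0 + 4 = 4)
1/(3510 + 2453) - J(-3, -4)*9*14 = 1/(3510 + 2453) - 4*9*14 = 1/5963 - 36*14 = 1/5963 - 1*504 = 1/5963 - 504 = -3005351/5963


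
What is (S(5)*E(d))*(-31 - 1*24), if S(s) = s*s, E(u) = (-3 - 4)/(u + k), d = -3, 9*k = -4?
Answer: -86625/31 ≈ -2794.4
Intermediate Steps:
k = -4/9 (k = (1/9)*(-4) = -4/9 ≈ -0.44444)
E(u) = -7/(-4/9 + u) (E(u) = (-3 - 4)/(u - 4/9) = -7/(-4/9 + u))
S(s) = s**2
(S(5)*E(d))*(-31 - 1*24) = (5**2*(-63/(-4 + 9*(-3))))*(-31 - 1*24) = (25*(-63/(-4 - 27)))*(-31 - 24) = (25*(-63/(-31)))*(-55) = (25*(-63*(-1/31)))*(-55) = (25*(63/31))*(-55) = (1575/31)*(-55) = -86625/31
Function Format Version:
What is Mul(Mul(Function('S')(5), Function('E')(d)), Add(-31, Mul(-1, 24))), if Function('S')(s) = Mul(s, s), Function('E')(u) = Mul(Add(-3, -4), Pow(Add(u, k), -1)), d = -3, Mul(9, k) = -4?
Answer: Rational(-86625, 31) ≈ -2794.4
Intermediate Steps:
k = Rational(-4, 9) (k = Mul(Rational(1, 9), -4) = Rational(-4, 9) ≈ -0.44444)
Function('E')(u) = Mul(-7, Pow(Add(Rational(-4, 9), u), -1)) (Function('E')(u) = Mul(Add(-3, -4), Pow(Add(u, Rational(-4, 9)), -1)) = Mul(-7, Pow(Add(Rational(-4, 9), u), -1)))
Function('S')(s) = Pow(s, 2)
Mul(Mul(Function('S')(5), Function('E')(d)), Add(-31, Mul(-1, 24))) = Mul(Mul(Pow(5, 2), Mul(-63, Pow(Add(-4, Mul(9, -3)), -1))), Add(-31, Mul(-1, 24))) = Mul(Mul(25, Mul(-63, Pow(Add(-4, -27), -1))), Add(-31, -24)) = Mul(Mul(25, Mul(-63, Pow(-31, -1))), -55) = Mul(Mul(25, Mul(-63, Rational(-1, 31))), -55) = Mul(Mul(25, Rational(63, 31)), -55) = Mul(Rational(1575, 31), -55) = Rational(-86625, 31)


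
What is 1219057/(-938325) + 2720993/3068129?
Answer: -1187048377628/2878902143925 ≈ -0.41233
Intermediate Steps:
1219057/(-938325) + 2720993/3068129 = 1219057*(-1/938325) + 2720993*(1/3068129) = -1219057/938325 + 2720993/3068129 = -1187048377628/2878902143925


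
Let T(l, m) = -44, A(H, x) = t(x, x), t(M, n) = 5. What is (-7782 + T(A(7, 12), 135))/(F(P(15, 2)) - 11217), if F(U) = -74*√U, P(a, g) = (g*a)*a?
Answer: 29261414/41118963 - 2895620*√2/41118963 ≈ 0.61204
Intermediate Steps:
A(H, x) = 5
P(a, g) = g*a² (P(a, g) = (a*g)*a = g*a²)
(-7782 + T(A(7, 12), 135))/(F(P(15, 2)) - 11217) = (-7782 - 44)/(-74*15*√2 - 11217) = -7826/(-74*15*√2 - 11217) = -7826/(-1110*√2 - 11217) = -7826/(-11217 - 1110*√2)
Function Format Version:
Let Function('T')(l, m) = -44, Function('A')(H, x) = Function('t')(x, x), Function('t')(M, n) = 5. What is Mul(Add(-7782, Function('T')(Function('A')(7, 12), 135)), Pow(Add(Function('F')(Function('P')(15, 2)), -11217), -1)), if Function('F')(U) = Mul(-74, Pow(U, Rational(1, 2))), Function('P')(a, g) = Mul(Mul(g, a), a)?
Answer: Add(Rational(29261414, 41118963), Mul(Rational(-2895620, 41118963), Pow(2, Rational(1, 2)))) ≈ 0.61204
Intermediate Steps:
Function('A')(H, x) = 5
Function('P')(a, g) = Mul(g, Pow(a, 2)) (Function('P')(a, g) = Mul(Mul(a, g), a) = Mul(g, Pow(a, 2)))
Mul(Add(-7782, Function('T')(Function('A')(7, 12), 135)), Pow(Add(Function('F')(Function('P')(15, 2)), -11217), -1)) = Mul(Add(-7782, -44), Pow(Add(Mul(-74, Pow(Mul(2, Pow(15, 2)), Rational(1, 2))), -11217), -1)) = Mul(-7826, Pow(Add(Mul(-74, Pow(Mul(2, 225), Rational(1, 2))), -11217), -1)) = Mul(-7826, Pow(Add(Mul(-74, Pow(450, Rational(1, 2))), -11217), -1)) = Mul(-7826, Pow(Add(Mul(-74, Mul(15, Pow(2, Rational(1, 2)))), -11217), -1)) = Mul(-7826, Pow(Add(Mul(-1110, Pow(2, Rational(1, 2))), -11217), -1)) = Mul(-7826, Pow(Add(-11217, Mul(-1110, Pow(2, Rational(1, 2)))), -1))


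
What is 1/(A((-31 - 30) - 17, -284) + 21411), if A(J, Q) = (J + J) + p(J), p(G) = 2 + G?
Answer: 1/21179 ≈ 4.7217e-5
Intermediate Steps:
A(J, Q) = 2 + 3*J (A(J, Q) = (J + J) + (2 + J) = 2*J + (2 + J) = 2 + 3*J)
1/(A((-31 - 30) - 17, -284) + 21411) = 1/((2 + 3*((-31 - 30) - 17)) + 21411) = 1/((2 + 3*(-61 - 17)) + 21411) = 1/((2 + 3*(-78)) + 21411) = 1/((2 - 234) + 21411) = 1/(-232 + 21411) = 1/21179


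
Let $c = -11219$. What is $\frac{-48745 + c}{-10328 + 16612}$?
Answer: $- \frac{14991}{1571} \approx -9.5423$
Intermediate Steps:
$\frac{-48745 + c}{-10328 + 16612} = \frac{-48745 - 11219}{-10328 + 16612} = - \frac{59964}{6284} = \left(-59964\right) \frac{1}{6284} = - \frac{14991}{1571}$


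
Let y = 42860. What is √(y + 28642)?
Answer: √71502 ≈ 267.40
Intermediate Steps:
√(y + 28642) = √(42860 + 28642) = √71502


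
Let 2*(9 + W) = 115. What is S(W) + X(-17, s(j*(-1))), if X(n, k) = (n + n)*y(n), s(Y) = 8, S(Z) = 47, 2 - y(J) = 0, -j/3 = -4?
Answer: -21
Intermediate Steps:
j = 12 (j = -3*(-4) = 12)
y(J) = 2 (y(J) = 2 - 1*0 = 2 + 0 = 2)
W = 97/2 (W = -9 + (½)*115 = -9 + 115/2 = 97/2 ≈ 48.500)
X(n, k) = 4*n (X(n, k) = (n + n)*2 = (2*n)*2 = 4*n)
S(W) + X(-17, s(j*(-1))) = 47 + 4*(-17) = 47 - 68 = -21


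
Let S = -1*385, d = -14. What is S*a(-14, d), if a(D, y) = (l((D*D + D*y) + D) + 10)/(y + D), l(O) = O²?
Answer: 3929585/2 ≈ 1.9648e+6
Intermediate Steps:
S = -385
a(D, y) = (10 + (D + D² + D*y)²)/(D + y) (a(D, y) = (((D*D + D*y) + D)² + 10)/(y + D) = (((D² + D*y) + D)² + 10)/(D + y) = ((D + D² + D*y)² + 10)/(D + y) = (10 + (D + D² + D*y)²)/(D + y))
S*a(-14, d) = -385*(10 + (-14)²*(1 - 14 - 14)²)/(-14 - 14) = -385*(10 + 196*(-27)²)/(-28) = -(-55)*(10 + 196*729)/4 = -(-55)*(10 + 142884)/4 = -(-55)*142894/4 = -385*(-71447/14) = 3929585/2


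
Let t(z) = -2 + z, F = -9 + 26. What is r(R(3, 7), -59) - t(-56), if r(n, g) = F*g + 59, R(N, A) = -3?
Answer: -886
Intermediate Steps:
F = 17
r(n, g) = 59 + 17*g (r(n, g) = 17*g + 59 = 59 + 17*g)
r(R(3, 7), -59) - t(-56) = (59 + 17*(-59)) - (-2 - 56) = (59 - 1003) - 1*(-58) = -944 + 58 = -886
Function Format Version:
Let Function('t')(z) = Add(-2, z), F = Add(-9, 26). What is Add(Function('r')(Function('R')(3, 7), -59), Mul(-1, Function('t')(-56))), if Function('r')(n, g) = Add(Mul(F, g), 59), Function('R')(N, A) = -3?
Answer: -886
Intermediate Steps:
F = 17
Function('r')(n, g) = Add(59, Mul(17, g)) (Function('r')(n, g) = Add(Mul(17, g), 59) = Add(59, Mul(17, g)))
Add(Function('r')(Function('R')(3, 7), -59), Mul(-1, Function('t')(-56))) = Add(Add(59, Mul(17, -59)), Mul(-1, Add(-2, -56))) = Add(Add(59, -1003), Mul(-1, -58)) = Add(-944, 58) = -886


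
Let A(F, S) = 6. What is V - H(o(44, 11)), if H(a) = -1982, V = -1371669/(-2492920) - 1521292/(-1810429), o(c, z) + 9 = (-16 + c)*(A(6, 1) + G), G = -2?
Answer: 8951546510020401/4513254662680 ≈ 1983.4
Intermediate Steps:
o(c, z) = -73 + 4*c (o(c, z) = -9 + (-16 + c)*(6 - 2) = -9 + (-16 + c)*4 = -9 + (-64 + 4*c) = -73 + 4*c)
V = 6275768588641/4513254662680 (V = -1371669*(-1/2492920) - 1521292*(-1/1810429) = 1371669/2492920 + 1521292/1810429 = 6275768588641/4513254662680 ≈ 1.3905)
V - H(o(44, 11)) = 6275768588641/4513254662680 - 1*(-1982) = 6275768588641/4513254662680 + 1982 = 8951546510020401/4513254662680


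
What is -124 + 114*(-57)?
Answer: -6622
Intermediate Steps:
-124 + 114*(-57) = -124 - 6498 = -6622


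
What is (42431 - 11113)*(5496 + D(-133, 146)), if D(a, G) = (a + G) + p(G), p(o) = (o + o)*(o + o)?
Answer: 2842828814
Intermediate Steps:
p(o) = 4*o² (p(o) = (2*o)*(2*o) = 4*o²)
D(a, G) = G + a + 4*G² (D(a, G) = (a + G) + 4*G² = (G + a) + 4*G² = G + a + 4*G²)
(42431 - 11113)*(5496 + D(-133, 146)) = (42431 - 11113)*(5496 + (146 - 133 + 4*146²)) = 31318*(5496 + (146 - 133 + 4*21316)) = 31318*(5496 + (146 - 133 + 85264)) = 31318*(5496 + 85277) = 31318*90773 = 2842828814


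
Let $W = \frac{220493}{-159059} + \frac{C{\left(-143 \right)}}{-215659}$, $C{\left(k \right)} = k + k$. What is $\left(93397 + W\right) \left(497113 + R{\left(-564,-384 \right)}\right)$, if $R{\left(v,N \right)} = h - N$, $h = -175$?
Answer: $\frac{1593272253193891649568}{34302504881} \approx 4.6448 \cdot 10^{10}$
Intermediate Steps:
$C{\left(k \right)} = 2 k$
$W = - \frac{47505809013}{34302504881}$ ($W = \frac{220493}{-159059} + \frac{2 \left(-143\right)}{-215659} = 220493 \left(- \frac{1}{159059}\right) - - \frac{286}{215659} = - \frac{220493}{159059} + \frac{286}{215659} = - \frac{47505809013}{34302504881} \approx -1.3849$)
$R{\left(v,N \right)} = -175 - N$
$\left(93397 + W\right) \left(497113 + R{\left(-564,-384 \right)}\right) = \left(93397 - \frac{47505809013}{34302504881}\right) \left(497113 - -209\right) = \frac{3203703542561744 \left(497113 + \left(-175 + 384\right)\right)}{34302504881} = \frac{3203703542561744 \left(497113 + 209\right)}{34302504881} = \frac{3203703542561744}{34302504881} \cdot 497322 = \frac{1593272253193891649568}{34302504881}$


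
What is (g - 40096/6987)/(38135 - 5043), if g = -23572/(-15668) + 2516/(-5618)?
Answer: -359940572951/2544011496982812 ≈ -0.00014149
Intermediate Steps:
g = 11625851/11002853 (g = -23572*(-1/15668) + 2516*(-1/5618) = 5893/3917 - 1258/2809 = 11625851/11002853 ≈ 1.0566)
(g - 40096/6987)/(38135 - 5043) = (11625851/11002853 - 40096/6987)/(38135 - 5043) = (11625851/11002853 - 40096*1/6987)/33092 = (11625851/11002853 - 40096/6987)*(1/33092) = -359940572951/76876933911*1/33092 = -359940572951/2544011496982812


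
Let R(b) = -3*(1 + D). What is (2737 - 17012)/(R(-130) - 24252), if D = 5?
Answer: 2855/4854 ≈ 0.58817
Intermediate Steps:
R(b) = -18 (R(b) = -3*(1 + 5) = -3*6 = -18)
(2737 - 17012)/(R(-130) - 24252) = (2737 - 17012)/(-18 - 24252) = -14275/(-24270) = -14275*(-1/24270) = 2855/4854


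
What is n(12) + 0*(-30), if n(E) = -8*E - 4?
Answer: -100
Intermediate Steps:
n(E) = -4 - 8*E
n(12) + 0*(-30) = (-4 - 8*12) + 0*(-30) = (-4 - 96) + 0 = -100 + 0 = -100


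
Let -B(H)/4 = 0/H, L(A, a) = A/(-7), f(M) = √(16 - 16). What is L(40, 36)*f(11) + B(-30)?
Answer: 0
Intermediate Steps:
f(M) = 0 (f(M) = √0 = 0)
L(A, a) = -A/7 (L(A, a) = A*(-⅐) = -A/7)
B(H) = 0 (B(H) = -0/H = -4*0 = 0)
L(40, 36)*f(11) + B(-30) = -⅐*40*0 + 0 = -40/7*0 + 0 = 0 + 0 = 0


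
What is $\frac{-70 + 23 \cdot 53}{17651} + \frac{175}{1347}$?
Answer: $\frac{4636628}{23775897} \approx 0.19501$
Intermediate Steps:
$\frac{-70 + 23 \cdot 53}{17651} + \frac{175}{1347} = \left(-70 + 1219\right) \frac{1}{17651} + 175 \cdot \frac{1}{1347} = 1149 \cdot \frac{1}{17651} + \frac{175}{1347} = \frac{1149}{17651} + \frac{175}{1347} = \frac{4636628}{23775897}$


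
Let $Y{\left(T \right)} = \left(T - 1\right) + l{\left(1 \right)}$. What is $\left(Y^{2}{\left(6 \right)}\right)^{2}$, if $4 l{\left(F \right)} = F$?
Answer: $\frac{194481}{256} \approx 759.69$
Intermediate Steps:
$l{\left(F \right)} = \frac{F}{4}$
$Y{\left(T \right)} = - \frac{3}{4} + T$ ($Y{\left(T \right)} = \left(T - 1\right) + \frac{1}{4} \cdot 1 = \left(-1 + T\right) + \frac{1}{4} = - \frac{3}{4} + T$)
$\left(Y^{2}{\left(6 \right)}\right)^{2} = \left(\left(- \frac{3}{4} + 6\right)^{2}\right)^{2} = \left(\left(\frac{21}{4}\right)^{2}\right)^{2} = \left(\frac{441}{16}\right)^{2} = \frac{194481}{256}$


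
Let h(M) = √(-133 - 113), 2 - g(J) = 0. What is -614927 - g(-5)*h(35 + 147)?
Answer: -614927 - 2*I*√246 ≈ -6.1493e+5 - 31.369*I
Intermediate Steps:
g(J) = 2 (g(J) = 2 - 1*0 = 2 + 0 = 2)
h(M) = I*√246 (h(M) = √(-246) = I*√246)
-614927 - g(-5)*h(35 + 147) = -614927 - 2*I*√246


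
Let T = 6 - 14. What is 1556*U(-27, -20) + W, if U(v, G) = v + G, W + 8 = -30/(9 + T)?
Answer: -73170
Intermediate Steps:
T = -8
W = -38 (W = -8 - 30/(9 - 8) = -8 - 30/1 = -8 - 30*1 = -8 - 30 = -38)
U(v, G) = G + v
1556*U(-27, -20) + W = 1556*(-20 - 27) - 38 = 1556*(-47) - 38 = -73132 - 38 = -73170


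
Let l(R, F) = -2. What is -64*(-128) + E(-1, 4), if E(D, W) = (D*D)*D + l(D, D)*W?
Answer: 8183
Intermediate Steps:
E(D, W) = D³ - 2*W (E(D, W) = (D*D)*D - 2*W = D²*D - 2*W = D³ - 2*W)
-64*(-128) + E(-1, 4) = -64*(-128) + ((-1)³ - 2*4) = 8192 + (-1 - 8) = 8192 - 9 = 8183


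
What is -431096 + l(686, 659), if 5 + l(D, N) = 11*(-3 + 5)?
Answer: -431079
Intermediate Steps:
l(D, N) = 17 (l(D, N) = -5 + 11*(-3 + 5) = -5 + 11*2 = -5 + 22 = 17)
-431096 + l(686, 659) = -431096 + 17 = -431079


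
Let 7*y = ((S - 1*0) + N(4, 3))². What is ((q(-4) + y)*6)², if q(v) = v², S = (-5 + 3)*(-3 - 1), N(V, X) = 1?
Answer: 1340964/49 ≈ 27367.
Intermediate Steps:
S = 8 (S = -2*(-4) = 8)
y = 81/7 (y = ((8 - 1*0) + 1)²/7 = ((8 + 0) + 1)²/7 = (8 + 1)²/7 = (⅐)*9² = (⅐)*81 = 81/7 ≈ 11.571)
((q(-4) + y)*6)² = (((-4)² + 81/7)*6)² = ((16 + 81/7)*6)² = ((193/7)*6)² = (1158/7)² = 1340964/49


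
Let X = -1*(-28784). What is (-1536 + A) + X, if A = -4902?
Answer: 22346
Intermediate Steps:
X = 28784
(-1536 + A) + X = (-1536 - 4902) + 28784 = -6438 + 28784 = 22346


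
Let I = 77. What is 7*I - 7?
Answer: 532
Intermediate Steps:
7*I - 7 = 7*77 - 7 = 539 - 7 = 532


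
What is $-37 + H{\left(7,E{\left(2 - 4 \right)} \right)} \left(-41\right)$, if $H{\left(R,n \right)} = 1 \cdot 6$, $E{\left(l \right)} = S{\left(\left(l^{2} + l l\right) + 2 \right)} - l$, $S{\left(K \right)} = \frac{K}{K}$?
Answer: $-283$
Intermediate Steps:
$S{\left(K \right)} = 1$
$E{\left(l \right)} = 1 - l$
$H{\left(R,n \right)} = 6$
$-37 + H{\left(7,E{\left(2 - 4 \right)} \right)} \left(-41\right) = -37 + 6 \left(-41\right) = -37 - 246 = -283$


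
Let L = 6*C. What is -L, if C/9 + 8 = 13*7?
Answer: -4482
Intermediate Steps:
C = 747 (C = -72 + 9*(13*7) = -72 + 9*91 = -72 + 819 = 747)
L = 4482 (L = 6*747 = 4482)
-L = -1*4482 = -4482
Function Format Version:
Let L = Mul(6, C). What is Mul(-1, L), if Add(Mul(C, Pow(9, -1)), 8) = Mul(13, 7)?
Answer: -4482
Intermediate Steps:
C = 747 (C = Add(-72, Mul(9, Mul(13, 7))) = Add(-72, Mul(9, 91)) = Add(-72, 819) = 747)
L = 4482 (L = Mul(6, 747) = 4482)
Mul(-1, L) = Mul(-1, 4482) = -4482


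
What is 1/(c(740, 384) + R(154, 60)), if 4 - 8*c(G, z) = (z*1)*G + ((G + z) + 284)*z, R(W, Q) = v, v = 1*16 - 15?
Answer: -2/206205 ≈ -9.6991e-6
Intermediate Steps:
v = 1 (v = 16 - 15 = 1)
R(W, Q) = 1
c(G, z) = ½ - G*z/8 - z*(284 + G + z)/8 (c(G, z) = ½ - ((z*1)*G + ((G + z) + 284)*z)/8 = ½ - (z*G + (284 + G + z)*z)/8 = ½ - (G*z + z*(284 + G + z))/8 = ½ + (-G*z/8 - z*(284 + G + z)/8) = ½ - G*z/8 - z*(284 + G + z)/8)
1/(c(740, 384) + R(154, 60)) = 1/((½ - 71/2*384 - ⅛*384² - ¼*740*384) + 1) = 1/((½ - 13632 - ⅛*147456 - 71040) + 1) = 1/((½ - 13632 - 18432 - 71040) + 1) = 1/(-206207/2 + 1) = 1/(-206205/2) = -2/206205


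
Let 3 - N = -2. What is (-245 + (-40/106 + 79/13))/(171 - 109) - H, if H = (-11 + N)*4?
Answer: 430177/21359 ≈ 20.140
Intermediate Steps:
N = 5 (N = 3 - 1*(-2) = 3 + 2 = 5)
H = -24 (H = (-11 + 5)*4 = -6*4 = -24)
(-245 + (-40/106 + 79/13))/(171 - 109) - H = (-245 + (-40/106 + 79/13))/(171 - 109) - 1*(-24) = (-245 + (-40*1/106 + 79*(1/13)))/62 + 24 = (-245 + (-20/53 + 79/13))*(1/62) + 24 = (-245 + 3927/689)*(1/62) + 24 = -164878/689*1/62 + 24 = -82439/21359 + 24 = 430177/21359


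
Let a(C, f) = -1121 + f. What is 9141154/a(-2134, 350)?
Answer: -9141154/771 ≈ -11856.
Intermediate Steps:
9141154/a(-2134, 350) = 9141154/(-1121 + 350) = 9141154/(-771) = 9141154*(-1/771) = -9141154/771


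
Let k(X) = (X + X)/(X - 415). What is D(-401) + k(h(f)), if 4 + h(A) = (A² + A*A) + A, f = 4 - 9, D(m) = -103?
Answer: -19302/187 ≈ -103.22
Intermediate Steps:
f = -5
h(A) = -4 + A + 2*A² (h(A) = -4 + ((A² + A*A) + A) = -4 + ((A² + A²) + A) = -4 + (2*A² + A) = -4 + (A + 2*A²) = -4 + A + 2*A²)
k(X) = 2*X/(-415 + X) (k(X) = (2*X)/(-415 + X) = 2*X/(-415 + X))
D(-401) + k(h(f)) = -103 + 2*(-4 - 5 + 2*(-5)²)/(-415 + (-4 - 5 + 2*(-5)²)) = -103 + 2*(-4 - 5 + 2*25)/(-415 + (-4 - 5 + 2*25)) = -103 + 2*(-4 - 5 + 50)/(-415 + (-4 - 5 + 50)) = -103 + 2*41/(-415 + 41) = -103 + 2*41/(-374) = -103 + 2*41*(-1/374) = -103 - 41/187 = -19302/187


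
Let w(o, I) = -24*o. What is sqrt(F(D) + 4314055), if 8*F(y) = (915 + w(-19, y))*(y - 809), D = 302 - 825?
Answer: sqrt(16343134)/2 ≈ 2021.3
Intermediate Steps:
D = -523
F(y) = -1109139/8 + 1371*y/8 (F(y) = ((915 - 24*(-19))*(y - 809))/8 = ((915 + 456)*(-809 + y))/8 = (1371*(-809 + y))/8 = (-1109139 + 1371*y)/8 = -1109139/8 + 1371*y/8)
sqrt(F(D) + 4314055) = sqrt((-1109139/8 + (1371/8)*(-523)) + 4314055) = sqrt((-1109139/8 - 717033/8) + 4314055) = sqrt(-456543/2 + 4314055) = sqrt(8171567/2) = sqrt(16343134)/2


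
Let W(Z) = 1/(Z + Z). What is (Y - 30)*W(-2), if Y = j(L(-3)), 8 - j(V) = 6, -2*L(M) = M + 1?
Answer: 7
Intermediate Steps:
L(M) = -1/2 - M/2 (L(M) = -(M + 1)/2 = -(1 + M)/2 = -1/2 - M/2)
j(V) = 2 (j(V) = 8 - 1*6 = 8 - 6 = 2)
W(Z) = 1/(2*Z)
Y = 2
(Y - 30)*W(-2) = (2 - 30)*((1/2)/(-2)) = -14*(-1)/2 = -28*(-1/4) = 7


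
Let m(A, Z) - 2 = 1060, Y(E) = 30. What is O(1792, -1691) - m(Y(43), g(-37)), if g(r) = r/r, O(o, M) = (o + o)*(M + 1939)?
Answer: 887770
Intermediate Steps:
O(o, M) = 2*o*(1939 + M) (O(o, M) = (2*o)*(1939 + M) = 2*o*(1939 + M))
g(r) = 1
m(A, Z) = 1062 (m(A, Z) = 2 + 1060 = 1062)
O(1792, -1691) - m(Y(43), g(-37)) = 2*1792*(1939 - 1691) - 1*1062 = 2*1792*248 - 1062 = 888832 - 1062 = 887770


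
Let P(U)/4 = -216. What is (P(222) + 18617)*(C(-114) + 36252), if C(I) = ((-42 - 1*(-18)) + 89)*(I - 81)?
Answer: 418562481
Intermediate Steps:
P(U) = -864 (P(U) = 4*(-216) = -864)
C(I) = -5265 + 65*I (C(I) = ((-42 + 18) + 89)*(-81 + I) = (-24 + 89)*(-81 + I) = 65*(-81 + I) = -5265 + 65*I)
(P(222) + 18617)*(C(-114) + 36252) = (-864 + 18617)*((-5265 + 65*(-114)) + 36252) = 17753*((-5265 - 7410) + 36252) = 17753*(-12675 + 36252) = 17753*23577 = 418562481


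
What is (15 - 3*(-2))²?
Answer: 441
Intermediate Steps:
(15 - 3*(-2))² = (15 + 6)² = 21² = 441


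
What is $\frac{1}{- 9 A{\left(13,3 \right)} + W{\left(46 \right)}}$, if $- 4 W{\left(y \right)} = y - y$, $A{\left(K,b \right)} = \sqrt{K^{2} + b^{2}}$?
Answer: $- \frac{\sqrt{178}}{1602} \approx -0.0083281$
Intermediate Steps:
$W{\left(y \right)} = 0$ ($W{\left(y \right)} = - \frac{y - y}{4} = \left(- \frac{1}{4}\right) 0 = 0$)
$\frac{1}{- 9 A{\left(13,3 \right)} + W{\left(46 \right)}} = \frac{1}{- 9 \sqrt{13^{2} + 3^{2}} + 0} = \frac{1}{- 9 \sqrt{169 + 9} + 0} = \frac{1}{- 9 \sqrt{178} + 0} = \frac{1}{\left(-9\right) \sqrt{178}} = - \frac{\sqrt{178}}{1602}$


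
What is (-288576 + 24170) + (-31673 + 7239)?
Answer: -288840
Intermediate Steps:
(-288576 + 24170) + (-31673 + 7239) = -264406 - 24434 = -288840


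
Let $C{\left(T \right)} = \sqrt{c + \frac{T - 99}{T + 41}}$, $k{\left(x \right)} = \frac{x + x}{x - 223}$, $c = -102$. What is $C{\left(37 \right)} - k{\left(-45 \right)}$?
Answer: $- \frac{45}{134} + \frac{i \sqrt{156351}}{39} \approx -0.33582 + 10.139 i$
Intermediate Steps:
$k{\left(x \right)} = \frac{2 x}{-223 + x}$
$C{\left(T \right)} = \sqrt{-102 + \frac{-99 + T}{41 + T}}$ ($C{\left(T \right)} = \sqrt{-102 + \frac{T - 99}{T + 41}} = \sqrt{-102 + \frac{-99 + T}{41 + T}}$)
$C{\left(37 \right)} - k{\left(-45 \right)} = \sqrt{\frac{-4281 - 3737}{41 + 37}} - 2 \left(-45\right) \frac{1}{-223 - 45} = \sqrt{\frac{-4281 - 3737}{78}} - 2 \left(-45\right) \frac{1}{-268} = \sqrt{\frac{1}{78} \left(-8018\right)} - 2 \left(-45\right) \left(- \frac{1}{268}\right) = \sqrt{- \frac{4009}{39}} - \frac{45}{134} = \frac{i \sqrt{156351}}{39} - \frac{45}{134} = - \frac{45}{134} + \frac{i \sqrt{156351}}{39}$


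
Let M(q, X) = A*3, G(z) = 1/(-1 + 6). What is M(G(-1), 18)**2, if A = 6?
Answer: 324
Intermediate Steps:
G(z) = 1/5
M(q, X) = 18 (M(q, X) = 6*3 = 18)
M(G(-1), 18)**2 = 18**2 = 324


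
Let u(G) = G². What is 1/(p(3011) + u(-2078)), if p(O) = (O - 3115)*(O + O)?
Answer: 1/3691796 ≈ 2.7087e-7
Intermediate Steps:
p(O) = 2*O*(-3115 + O) (p(O) = (-3115 + O)*(2*O) = 2*O*(-3115 + O))
1/(p(3011) + u(-2078)) = 1/(2*3011*(-3115 + 3011) + (-2078)²) = 1/(2*3011*(-104) + 4318084) = 1/(-626288 + 4318084) = 1/3691796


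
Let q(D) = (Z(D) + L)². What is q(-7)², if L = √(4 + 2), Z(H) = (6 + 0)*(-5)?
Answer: (30 - √6)⁴ ≈ 5.7613e+5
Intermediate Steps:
Z(H) = -30 (Z(H) = 6*(-5) = -30)
L = √6 ≈ 2.4495
q(D) = (-30 + √6)²
q(-7)² = ((30 - √6)²)² = (30 - √6)⁴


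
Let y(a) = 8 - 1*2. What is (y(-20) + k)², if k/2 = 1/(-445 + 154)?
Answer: 3041536/84681 ≈ 35.918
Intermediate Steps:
y(a) = 6 (y(a) = 8 - 2 = 6)
k = -2/291 (k = 2/(-445 + 154) = 2/(-291) = 2*(-1/291) = -2/291 ≈ -0.0068729)
(y(-20) + k)² = (6 - 2/291)² = (1744/291)² = 3041536/84681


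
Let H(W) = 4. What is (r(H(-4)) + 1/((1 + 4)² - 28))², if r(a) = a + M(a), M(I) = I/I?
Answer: 196/9 ≈ 21.778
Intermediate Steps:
M(I) = 1
r(a) = 1 + a (r(a) = a + 1 = 1 + a)
(r(H(-4)) + 1/((1 + 4)² - 28))² = ((1 + 4) + 1/((1 + 4)² - 28))² = (5 + 1/(5² - 28))² = (5 + 1/(25 - 28))² = (5 + 1/(-3))² = (5 - ⅓)² = (14/3)² = 196/9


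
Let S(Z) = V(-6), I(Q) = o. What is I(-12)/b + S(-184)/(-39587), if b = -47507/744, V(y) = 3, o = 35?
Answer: -1030988001/1880659609 ≈ -0.54821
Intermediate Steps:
I(Q) = 35
S(Z) = 3
b = -47507/744 (b = -47507*1/744 = -47507/744 ≈ -63.854)
I(-12)/b + S(-184)/(-39587) = 35/(-47507/744) + 3/(-39587) = 35*(-744/47507) + 3*(-1/39587) = -26040/47507 - 3/39587 = -1030988001/1880659609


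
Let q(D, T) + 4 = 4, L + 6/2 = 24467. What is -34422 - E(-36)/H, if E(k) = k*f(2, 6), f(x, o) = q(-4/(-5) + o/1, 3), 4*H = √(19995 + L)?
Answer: -34422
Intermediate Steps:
L = 24464 (L = -3 + 24467 = 24464)
H = √44459/4 (H = √(19995 + 24464)/4 = √44459/4 ≈ 52.713)
q(D, T) = 0 (q(D, T) = -4 + 4 = 0)
f(x, o) = 0
E(k) = 0 (E(k) = k*0 = 0)
-34422 - E(-36)/H = -34422 - 0/(√44459/4) = -34422 - 0*4*√44459/44459 = -34422 - 1*0 = -34422 + 0 = -34422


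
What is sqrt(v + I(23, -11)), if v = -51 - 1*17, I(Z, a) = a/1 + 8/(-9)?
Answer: I*sqrt(719)/3 ≈ 8.9381*I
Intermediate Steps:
I(Z, a) = -8/9 + a (I(Z, a) = a*1 + 8*(-1/9) = a - 8/9 = -8/9 + a)
v = -68 (v = -51 - 17 = -68)
sqrt(v + I(23, -11)) = sqrt(-68 + (-8/9 - 11)) = sqrt(-68 - 107/9) = sqrt(-719/9) = I*sqrt(719)/3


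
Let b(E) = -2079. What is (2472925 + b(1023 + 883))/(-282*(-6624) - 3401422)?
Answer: -1235423/766727 ≈ -1.6113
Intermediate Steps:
(2472925 + b(1023 + 883))/(-282*(-6624) - 3401422) = (2472925 - 2079)/(-282*(-6624) - 3401422) = 2470846/(1867968 - 3401422) = 2470846/(-1533454) = 2470846*(-1/1533454) = -1235423/766727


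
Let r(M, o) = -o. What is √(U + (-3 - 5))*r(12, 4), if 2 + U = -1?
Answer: -4*I*√11 ≈ -13.266*I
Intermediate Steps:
U = -3 (U = -2 - 1 = -3)
√(U + (-3 - 5))*r(12, 4) = √(-3 + (-3 - 5))*(-1*4) = √(-3 - 8)*(-4) = √(-11)*(-4) = (I*√11)*(-4) = -4*I*√11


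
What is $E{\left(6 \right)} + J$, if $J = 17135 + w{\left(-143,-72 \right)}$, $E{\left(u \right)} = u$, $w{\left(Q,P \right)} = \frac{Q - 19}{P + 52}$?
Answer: $\frac{171491}{10} \approx 17149.0$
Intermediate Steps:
$w{\left(Q,P \right)} = \frac{-19 + Q}{52 + P}$
$J = \frac{171431}{10}$ ($J = 17135 + \frac{-19 - 143}{52 - 72} = 17135 + \frac{1}{-20} \left(-162\right) = 17135 - - \frac{81}{10} = 17135 + \frac{81}{10} = \frac{171431}{10} \approx 17143.0$)
$E{\left(6 \right)} + J = 6 + \frac{171431}{10} = \frac{171491}{10}$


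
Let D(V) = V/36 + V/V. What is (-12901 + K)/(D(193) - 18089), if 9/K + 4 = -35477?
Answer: 1098576936/1539816265 ≈ 0.71345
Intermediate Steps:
D(V) = 1 + V/36 (D(V) = V*(1/36) + 1 = V/36 + 1 = 1 + V/36)
K = -3/11827 (K = 9/(-4 - 35477) = 9/(-35481) = 9*(-1/35481) = -3/11827 ≈ -0.00025366)
(-12901 + K)/(D(193) - 18089) = (-12901 - 3/11827)/((1 + (1/36)*193) - 18089) = -152580130/(11827*((1 + 193/36) - 18089)) = -152580130/(11827*(229/36 - 18089)) = -152580130/(11827*(-650975/36)) = -152580130/11827*(-36/650975) = 1098576936/1539816265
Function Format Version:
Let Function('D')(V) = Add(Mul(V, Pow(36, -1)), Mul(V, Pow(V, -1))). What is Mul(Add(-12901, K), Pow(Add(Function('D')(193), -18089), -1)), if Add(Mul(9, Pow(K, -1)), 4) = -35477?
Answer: Rational(1098576936, 1539816265) ≈ 0.71345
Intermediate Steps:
Function('D')(V) = Add(1, Mul(Rational(1, 36), V)) (Function('D')(V) = Add(Mul(V, Rational(1, 36)), 1) = Add(Mul(Rational(1, 36), V), 1) = Add(1, Mul(Rational(1, 36), V)))
K = Rational(-3, 11827) (K = Mul(9, Pow(Add(-4, -35477), -1)) = Mul(9, Pow(-35481, -1)) = Mul(9, Rational(-1, 35481)) = Rational(-3, 11827) ≈ -0.00025366)
Mul(Add(-12901, K), Pow(Add(Function('D')(193), -18089), -1)) = Mul(Add(-12901, Rational(-3, 11827)), Pow(Add(Add(1, Mul(Rational(1, 36), 193)), -18089), -1)) = Mul(Rational(-152580130, 11827), Pow(Add(Add(1, Rational(193, 36)), -18089), -1)) = Mul(Rational(-152580130, 11827), Pow(Add(Rational(229, 36), -18089), -1)) = Mul(Rational(-152580130, 11827), Pow(Rational(-650975, 36), -1)) = Mul(Rational(-152580130, 11827), Rational(-36, 650975)) = Rational(1098576936, 1539816265)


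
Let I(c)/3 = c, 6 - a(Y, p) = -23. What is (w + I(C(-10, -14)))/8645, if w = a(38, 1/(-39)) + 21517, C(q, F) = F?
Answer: 3072/1235 ≈ 2.4874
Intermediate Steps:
a(Y, p) = 29 (a(Y, p) = 6 - 1*(-23) = 6 + 23 = 29)
I(c) = 3*c
w = 21546 (w = 29 + 21517 = 21546)
(w + I(C(-10, -14)))/8645 = (21546 + 3*(-14))/8645 = (21546 - 42)*(1/8645) = 21504*(1/8645) = 3072/1235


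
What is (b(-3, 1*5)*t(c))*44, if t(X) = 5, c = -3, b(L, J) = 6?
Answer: 1320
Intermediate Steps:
(b(-3, 1*5)*t(c))*44 = (6*5)*44 = 30*44 = 1320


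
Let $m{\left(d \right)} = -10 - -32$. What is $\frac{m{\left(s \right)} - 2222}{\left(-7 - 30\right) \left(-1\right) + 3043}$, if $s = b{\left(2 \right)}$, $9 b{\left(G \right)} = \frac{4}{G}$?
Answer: $- \frac{5}{7} \approx -0.71429$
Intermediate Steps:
$b{\left(G \right)} = \frac{4}{9 G}$ ($b{\left(G \right)} = \frac{4 \frac{1}{G}}{9} = \frac{4}{9 G}$)
$s = \frac{2}{9}$ ($s = \frac{4}{9 \cdot 2} = \frac{4}{9} \cdot \frac{1}{2} = \frac{2}{9} \approx 0.22222$)
$m{\left(d \right)} = 22$ ($m{\left(d \right)} = -10 + 32 = 22$)
$\frac{m{\left(s \right)} - 2222}{\left(-7 - 30\right) \left(-1\right) + 3043} = \frac{22 - 2222}{\left(-7 - 30\right) \left(-1\right) + 3043} = - \frac{2200}{\left(-37\right) \left(-1\right) + 3043} = - \frac{2200}{37 + 3043} = - \frac{2200}{3080} = \left(-2200\right) \frac{1}{3080} = - \frac{5}{7}$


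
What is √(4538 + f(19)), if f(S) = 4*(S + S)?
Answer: √4690 ≈ 68.484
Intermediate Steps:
f(S) = 8*S (f(S) = 4*(2*S) = 8*S)
√(4538 + f(19)) = √(4538 + 8*19) = √(4538 + 152) = √4690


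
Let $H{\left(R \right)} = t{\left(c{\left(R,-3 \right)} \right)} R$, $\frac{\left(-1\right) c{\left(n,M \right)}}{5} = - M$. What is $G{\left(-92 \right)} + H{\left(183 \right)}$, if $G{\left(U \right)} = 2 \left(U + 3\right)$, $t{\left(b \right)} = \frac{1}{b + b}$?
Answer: $- \frac{1841}{10} \approx -184.1$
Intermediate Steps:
$c{\left(n,M \right)} = 5 M$ ($c{\left(n,M \right)} = - 5 \left(- M\right) = 5 M$)
$t{\left(b \right)} = \frac{1}{2 b}$
$G{\left(U \right)} = 6 + 2 U$ ($G{\left(U \right)} = 2 \left(3 + U\right) = 6 + 2 U$)
$H{\left(R \right)} = - \frac{R}{30}$ ($H{\left(R \right)} = \frac{1}{2 \cdot 5 \left(-3\right)} R = \frac{1}{2 \left(-15\right)} R = \frac{1}{2} \left(- \frac{1}{15}\right) R = - \frac{R}{30}$)
$G{\left(-92 \right)} + H{\left(183 \right)} = \left(6 + 2 \left(-92\right)\right) - \frac{61}{10} = \left(6 - 184\right) - \frac{61}{10} = -178 - \frac{61}{10} = - \frac{1841}{10}$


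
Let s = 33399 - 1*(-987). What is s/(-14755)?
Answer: -34386/14755 ≈ -2.3305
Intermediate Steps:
s = 34386 (s = 33399 + 987 = 34386)
s/(-14755) = 34386/(-14755) = 34386*(-1/14755) = -34386/14755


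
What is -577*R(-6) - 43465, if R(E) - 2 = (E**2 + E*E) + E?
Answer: -82701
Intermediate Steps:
R(E) = 2 + E + 2*E**2 (R(E) = 2 + ((E**2 + E*E) + E) = 2 + ((E**2 + E**2) + E) = 2 + (2*E**2 + E) = 2 + (E + 2*E**2) = 2 + E + 2*E**2)
-577*R(-6) - 43465 = -577*(2 - 6 + 2*(-6)**2) - 43465 = -577*(2 - 6 + 2*36) - 43465 = -577*(2 - 6 + 72) - 43465 = -577*68 - 43465 = -39236 - 43465 = -82701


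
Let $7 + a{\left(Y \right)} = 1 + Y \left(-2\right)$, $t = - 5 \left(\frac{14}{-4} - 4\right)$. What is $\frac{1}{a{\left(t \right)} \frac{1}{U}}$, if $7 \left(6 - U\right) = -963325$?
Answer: $- \frac{963367}{567} \approx -1699.1$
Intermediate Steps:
$U = \frac{963367}{7}$ ($U = 6 - - \frac{963325}{7} = 6 + \frac{963325}{7} = \frac{963367}{7} \approx 1.3762 \cdot 10^{5}$)
$t = \frac{75}{2}$ ($t = - 5 \left(14 \left(- \frac{1}{4}\right) - 4\right) = - 5 \left(- \frac{7}{2} - 4\right) = \left(-5\right) \left(- \frac{15}{2}\right) = \frac{75}{2} \approx 37.5$)
$a{\left(Y \right)} = -6 - 2 Y$ ($a{\left(Y \right)} = -7 + \left(1 + Y \left(-2\right)\right) = -7 - \left(-1 + 2 Y\right) = -6 - 2 Y$)
$\frac{1}{a{\left(t \right)} \frac{1}{U}} = \frac{1}{\left(-6 - 75\right) \frac{1}{\frac{963367}{7}}} = \frac{1}{\left(-6 - 75\right) \frac{7}{963367}} = \frac{1}{\left(-81\right) \frac{7}{963367}} = \frac{1}{- \frac{567}{963367}} = - \frac{963367}{567}$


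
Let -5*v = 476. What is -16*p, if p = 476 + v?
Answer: -30464/5 ≈ -6092.8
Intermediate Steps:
v = -476/5 (v = -⅕*476 = -476/5 ≈ -95.200)
p = 1904/5 (p = 476 - 476/5 = 1904/5 ≈ 380.80)
-16*p = -16*1904/5 = -30464/5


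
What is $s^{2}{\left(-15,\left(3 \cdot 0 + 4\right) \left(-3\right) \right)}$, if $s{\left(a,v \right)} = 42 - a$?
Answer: $3249$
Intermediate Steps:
$s^{2}{\left(-15,\left(3 \cdot 0 + 4\right) \left(-3\right) \right)} = \left(42 - -15\right)^{2} = \left(42 + 15\right)^{2} = 57^{2} = 3249$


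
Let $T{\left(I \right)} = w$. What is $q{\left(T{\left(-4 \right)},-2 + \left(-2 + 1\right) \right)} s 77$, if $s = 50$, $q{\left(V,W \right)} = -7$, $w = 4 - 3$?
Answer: $-26950$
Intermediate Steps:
$w = 1$ ($w = 4 - 3 = 1$)
$T{\left(I \right)} = 1$
$q{\left(T{\left(-4 \right)},-2 + \left(-2 + 1\right) \right)} s 77 = \left(-7\right) 50 \cdot 77 = \left(-350\right) 77 = -26950$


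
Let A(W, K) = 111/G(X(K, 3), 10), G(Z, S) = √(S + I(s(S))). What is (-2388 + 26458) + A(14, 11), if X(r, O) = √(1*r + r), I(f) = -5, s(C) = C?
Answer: 24070 + 111*√5/5 ≈ 24120.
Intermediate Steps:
X(r, O) = √2*√r (X(r, O) = √(r + r) = √(2*r) = √2*√r)
G(Z, S) = √(-5 + S) (G(Z, S) = √(S - 5) = √(-5 + S))
A(W, K) = 111*√5/5 (A(W, K) = 111/(√(-5 + 10)) = 111/(√5) = 111*(√5/5) = 111*√5/5)
(-2388 + 26458) + A(14, 11) = (-2388 + 26458) + 111*√5/5 = 24070 + 111*√5/5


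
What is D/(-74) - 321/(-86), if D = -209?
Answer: 10432/1591 ≈ 6.5569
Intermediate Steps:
D/(-74) - 321/(-86) = -209/(-74) - 321/(-86) = -209*(-1/74) - 321*(-1/86) = 209/74 + 321/86 = 10432/1591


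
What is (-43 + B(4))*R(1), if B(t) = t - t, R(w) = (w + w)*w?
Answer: -86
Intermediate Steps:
R(w) = 2*w² (R(w) = (2*w)*w = 2*w²)
B(t) = 0
(-43 + B(4))*R(1) = (-43 + 0)*(2*1²) = -86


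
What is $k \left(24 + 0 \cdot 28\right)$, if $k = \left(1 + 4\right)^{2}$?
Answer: $600$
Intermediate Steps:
$k = 25$ ($k = 5^{2} = 25$)
$k \left(24 + 0 \cdot 28\right) = 25 \left(24 + 0 \cdot 28\right) = 25 \left(24 + 0\right) = 25 \cdot 24 = 600$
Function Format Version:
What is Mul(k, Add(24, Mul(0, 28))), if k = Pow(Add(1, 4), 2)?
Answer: 600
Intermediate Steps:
k = 25 (k = Pow(5, 2) = 25)
Mul(k, Add(24, Mul(0, 28))) = Mul(25, Add(24, Mul(0, 28))) = Mul(25, Add(24, 0)) = Mul(25, 24) = 600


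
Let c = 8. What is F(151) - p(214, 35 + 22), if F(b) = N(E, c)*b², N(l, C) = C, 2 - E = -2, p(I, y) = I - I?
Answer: 182408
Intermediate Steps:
p(I, y) = 0
E = 4 (E = 2 - 1*(-2) = 2 + 2 = 4)
F(b) = 8*b²
F(151) - p(214, 35 + 22) = 8*151² - 1*0 = 8*22801 + 0 = 182408 + 0 = 182408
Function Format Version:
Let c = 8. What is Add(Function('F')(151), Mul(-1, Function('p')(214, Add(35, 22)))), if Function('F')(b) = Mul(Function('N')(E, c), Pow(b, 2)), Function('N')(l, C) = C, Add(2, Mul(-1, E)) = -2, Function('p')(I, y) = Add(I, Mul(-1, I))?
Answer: 182408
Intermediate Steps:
Function('p')(I, y) = 0
E = 4 (E = Add(2, Mul(-1, -2)) = Add(2, 2) = 4)
Function('F')(b) = Mul(8, Pow(b, 2))
Add(Function('F')(151), Mul(-1, Function('p')(214, Add(35, 22)))) = Add(Mul(8, Pow(151, 2)), Mul(-1, 0)) = Add(Mul(8, 22801), 0) = Add(182408, 0) = 182408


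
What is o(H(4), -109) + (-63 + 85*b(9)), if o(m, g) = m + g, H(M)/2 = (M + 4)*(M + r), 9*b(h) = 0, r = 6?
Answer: -12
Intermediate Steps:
b(h) = 0 (b(h) = (⅑)*0 = 0)
H(M) = 2*(4 + M)*(6 + M) (H(M) = 2*((M + 4)*(M + 6)) = 2*((4 + M)*(6 + M)) = 2*(4 + M)*(6 + M))
o(m, g) = g + m
o(H(4), -109) + (-63 + 85*b(9)) = (-109 + (48 + 2*4² + 20*4)) + (-63 + 85*0) = (-109 + (48 + 2*16 + 80)) + (-63 + 0) = (-109 + (48 + 32 + 80)) - 63 = (-109 + 160) - 63 = 51 - 63 = -12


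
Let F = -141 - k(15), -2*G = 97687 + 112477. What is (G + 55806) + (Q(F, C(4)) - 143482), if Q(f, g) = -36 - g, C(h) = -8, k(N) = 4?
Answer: -192786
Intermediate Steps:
G = -105082 (G = -(97687 + 112477)/2 = -½*210164 = -105082)
F = -145 (F = -141 - 1*4 = -141 - 4 = -145)
(G + 55806) + (Q(F, C(4)) - 143482) = (-105082 + 55806) + ((-36 - 1*(-8)) - 143482) = -49276 + ((-36 + 8) - 143482) = -49276 + (-28 - 143482) = -49276 - 143510 = -192786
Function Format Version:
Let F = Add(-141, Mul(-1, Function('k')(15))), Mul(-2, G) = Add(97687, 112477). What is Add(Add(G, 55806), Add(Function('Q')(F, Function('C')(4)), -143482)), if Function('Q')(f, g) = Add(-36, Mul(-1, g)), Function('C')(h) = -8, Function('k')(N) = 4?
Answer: -192786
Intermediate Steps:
G = -105082 (G = Mul(Rational(-1, 2), Add(97687, 112477)) = Mul(Rational(-1, 2), 210164) = -105082)
F = -145 (F = Add(-141, Mul(-1, 4)) = Add(-141, -4) = -145)
Add(Add(G, 55806), Add(Function('Q')(F, Function('C')(4)), -143482)) = Add(Add(-105082, 55806), Add(Add(-36, Mul(-1, -8)), -143482)) = Add(-49276, Add(Add(-36, 8), -143482)) = Add(-49276, Add(-28, -143482)) = Add(-49276, -143510) = -192786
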